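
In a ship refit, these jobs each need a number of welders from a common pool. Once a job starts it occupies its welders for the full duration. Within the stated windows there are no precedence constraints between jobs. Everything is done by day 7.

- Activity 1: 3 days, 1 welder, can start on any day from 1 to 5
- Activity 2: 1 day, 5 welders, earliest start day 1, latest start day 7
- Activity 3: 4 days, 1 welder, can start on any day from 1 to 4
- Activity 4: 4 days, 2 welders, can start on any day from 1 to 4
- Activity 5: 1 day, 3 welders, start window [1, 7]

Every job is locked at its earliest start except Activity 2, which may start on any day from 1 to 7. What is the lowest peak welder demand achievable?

7

Activity 2@1: d1:12  d2:4  d3:4  d4:3  d5:0  d6:0  d7:0 → peak 12
Activity 2@2: d1:7  d2:9  d3:4  d4:3  d5:0  d6:0  d7:0 → peak 9
Activity 2@3: d1:7  d2:4  d3:9  d4:3  d5:0  d6:0  d7:0 → peak 9
Activity 2@4: d1:7  d2:4  d3:4  d4:8  d5:0  d6:0  d7:0 → peak 8
Activity 2@5: d1:7  d2:4  d3:4  d4:3  d5:5  d6:0  d7:0 → peak 7
Activity 2@6: d1:7  d2:4  d3:4  d4:3  d5:0  d6:5  d7:0 → peak 7
Activity 2@7: d1:7  d2:4  d3:4  d4:3  d5:0  d6:0  d7:5 → peak 7
Best is Activity 2@5, peak 7.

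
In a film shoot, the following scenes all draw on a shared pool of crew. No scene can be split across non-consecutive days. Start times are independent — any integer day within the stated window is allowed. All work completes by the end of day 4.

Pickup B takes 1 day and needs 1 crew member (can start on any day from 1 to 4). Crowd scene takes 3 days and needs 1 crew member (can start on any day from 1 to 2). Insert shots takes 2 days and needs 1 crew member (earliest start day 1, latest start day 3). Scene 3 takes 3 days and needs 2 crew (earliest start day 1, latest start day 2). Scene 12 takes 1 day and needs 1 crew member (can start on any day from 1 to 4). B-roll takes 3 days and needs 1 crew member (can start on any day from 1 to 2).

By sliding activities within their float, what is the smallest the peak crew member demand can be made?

Early-start (Pickup B@1, Crowd scene@1, Insert shots@1, Scene 3@1, Scene 12@1, B-roll@1) gives peak 7: d1:7  d2:5  d3:4  d4:0.
Shift Scene 12→3, B-roll→2.
Schedule Pickup B@1, Crowd scene@1, Insert shots@1, Scene 3@1, Scene 12@3, B-roll@2: d1:5  d2:5  d3:5  d4:1 — peak 5.

5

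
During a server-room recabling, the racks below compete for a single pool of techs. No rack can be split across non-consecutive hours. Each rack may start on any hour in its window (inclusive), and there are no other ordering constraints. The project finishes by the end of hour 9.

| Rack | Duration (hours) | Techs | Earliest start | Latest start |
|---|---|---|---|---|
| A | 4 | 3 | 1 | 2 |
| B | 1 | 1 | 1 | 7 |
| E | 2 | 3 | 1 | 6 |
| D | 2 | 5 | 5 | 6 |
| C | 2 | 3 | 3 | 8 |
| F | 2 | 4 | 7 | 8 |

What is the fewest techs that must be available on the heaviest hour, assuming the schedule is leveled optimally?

Early-start (A@1, B@1, E@1, D@5, C@3, F@7) gives peak 7: h1:7  h2:6  h3:6  h4:6  h5:5  h6:5  h7:4  h8:4  h9:0.
Shift E→2, D→6, C→4, F→8.
Schedule A@1, B@1, E@2, D@6, C@4, F@8: h1:4  h2:6  h3:6  h4:6  h5:3  h6:5  h7:5  h8:4  h9:4 — peak 6.

6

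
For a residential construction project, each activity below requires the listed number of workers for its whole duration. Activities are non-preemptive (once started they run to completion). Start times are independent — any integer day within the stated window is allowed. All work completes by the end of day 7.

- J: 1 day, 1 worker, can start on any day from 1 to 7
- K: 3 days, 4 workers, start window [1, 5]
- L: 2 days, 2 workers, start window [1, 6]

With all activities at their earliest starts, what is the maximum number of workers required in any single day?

7

Early-start schedule: J@1, K@1, L@1.
Load per day: day 1: 7, day 2: 6, day 3: 4, day 4: 0, day 5: 0, day 6: 0, day 7: 0.
Peak is 7.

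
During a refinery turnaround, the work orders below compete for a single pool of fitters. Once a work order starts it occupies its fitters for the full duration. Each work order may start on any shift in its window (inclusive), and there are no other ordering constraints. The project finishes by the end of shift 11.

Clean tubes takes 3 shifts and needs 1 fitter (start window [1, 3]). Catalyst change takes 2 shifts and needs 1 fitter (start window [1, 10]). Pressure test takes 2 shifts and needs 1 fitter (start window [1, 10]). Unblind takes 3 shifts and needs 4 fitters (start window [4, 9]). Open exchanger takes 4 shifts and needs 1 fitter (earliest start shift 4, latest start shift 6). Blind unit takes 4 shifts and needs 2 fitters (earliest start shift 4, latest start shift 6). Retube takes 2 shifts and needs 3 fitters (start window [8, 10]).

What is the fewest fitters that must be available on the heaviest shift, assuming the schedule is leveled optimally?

7

Schedule Clean tubes@1, Catalyst change@1, Pressure test@1, Unblind@4, Open exchanger@4, Blind unit@4, Retube@8: s1:3  s2:3  s3:1  s4:7  s5:7  s6:7  s7:3  s8:3  s9:3  s10:0  s11:0 — peak 7.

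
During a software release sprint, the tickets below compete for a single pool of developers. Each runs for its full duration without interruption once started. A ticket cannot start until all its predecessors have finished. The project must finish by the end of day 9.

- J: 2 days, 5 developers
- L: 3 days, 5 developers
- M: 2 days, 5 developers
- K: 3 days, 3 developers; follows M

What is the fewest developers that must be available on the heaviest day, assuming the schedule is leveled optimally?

8

Early-start (J@1, L@1, M@1, K@3) gives peak 15: d1:15  d2:15  d3:8  d4:3  d5:3  d6:0  d7:0  d8:0  d9:0.
Shift L→5, M→3, K→5.
Schedule J@1, L@5, M@3, K@5: d1:5  d2:5  d3:5  d4:5  d5:8  d6:8  d7:8  d8:0  d9:0 — peak 8.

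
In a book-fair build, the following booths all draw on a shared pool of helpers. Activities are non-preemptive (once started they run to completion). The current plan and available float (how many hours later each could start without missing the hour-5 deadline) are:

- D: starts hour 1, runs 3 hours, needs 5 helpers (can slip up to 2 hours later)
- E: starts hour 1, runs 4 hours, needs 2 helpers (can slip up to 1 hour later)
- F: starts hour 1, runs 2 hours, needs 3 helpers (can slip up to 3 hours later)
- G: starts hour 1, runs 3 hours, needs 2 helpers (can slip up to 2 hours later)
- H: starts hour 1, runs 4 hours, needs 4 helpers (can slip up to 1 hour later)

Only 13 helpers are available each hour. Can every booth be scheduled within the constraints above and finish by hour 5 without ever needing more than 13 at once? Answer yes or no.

Schedule D@1, E@1, F@4, G@1, H@1: h1:13  h2:13  h3:13  h4:9  h5:3 — peak 13 ≤ 13.

yes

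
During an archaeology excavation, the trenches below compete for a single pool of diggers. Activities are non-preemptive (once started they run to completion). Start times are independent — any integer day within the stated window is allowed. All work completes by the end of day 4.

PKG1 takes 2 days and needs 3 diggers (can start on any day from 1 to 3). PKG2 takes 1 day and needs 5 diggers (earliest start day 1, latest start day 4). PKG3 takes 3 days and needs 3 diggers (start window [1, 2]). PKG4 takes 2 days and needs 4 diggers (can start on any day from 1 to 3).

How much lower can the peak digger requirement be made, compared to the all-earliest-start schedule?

7

Early-start peak: d1:15  d2:10  d3:3  d4:0 ⇒ 15.
Leveled (PKG1@1, PKG2@1, PKG3@2, PKG4@3): d1:8  d2:6  d3:7  d4:7 ⇒ 8.
Reduction 15 − 8 = 7.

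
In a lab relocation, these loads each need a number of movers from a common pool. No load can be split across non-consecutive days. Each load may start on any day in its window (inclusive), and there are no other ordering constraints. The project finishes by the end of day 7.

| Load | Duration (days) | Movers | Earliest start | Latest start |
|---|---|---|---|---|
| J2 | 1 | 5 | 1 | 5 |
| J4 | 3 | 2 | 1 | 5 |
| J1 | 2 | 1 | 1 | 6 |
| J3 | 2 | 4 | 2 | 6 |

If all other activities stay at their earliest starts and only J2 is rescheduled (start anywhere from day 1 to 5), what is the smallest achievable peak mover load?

7

J2@1: d1:8  d2:7  d3:6  d4:0  d5:0  d6:0  d7:0 → peak 8
J2@2: d1:3  d2:12  d3:6  d4:0  d5:0  d6:0  d7:0 → peak 12
J2@3: d1:3  d2:7  d3:11  d4:0  d5:0  d6:0  d7:0 → peak 11
J2@4: d1:3  d2:7  d3:6  d4:5  d5:0  d6:0  d7:0 → peak 7
J2@5: d1:3  d2:7  d3:6  d4:0  d5:5  d6:0  d7:0 → peak 7
Best is J2@4, peak 7.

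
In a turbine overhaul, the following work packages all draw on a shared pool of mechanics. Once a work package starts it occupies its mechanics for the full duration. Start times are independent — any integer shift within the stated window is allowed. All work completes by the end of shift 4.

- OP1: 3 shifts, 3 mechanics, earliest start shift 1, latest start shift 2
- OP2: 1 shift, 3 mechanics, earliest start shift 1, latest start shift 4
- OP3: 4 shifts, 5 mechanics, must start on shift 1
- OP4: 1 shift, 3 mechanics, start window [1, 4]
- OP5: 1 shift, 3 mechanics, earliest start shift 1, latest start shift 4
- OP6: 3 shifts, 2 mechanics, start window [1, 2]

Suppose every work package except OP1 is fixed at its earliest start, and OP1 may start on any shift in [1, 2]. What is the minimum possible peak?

OP1@1: s1:19  s2:10  s3:10  s4:5 → peak 19
OP1@2: s1:16  s2:10  s3:10  s4:8 → peak 16
Best is OP1@2, peak 16.

16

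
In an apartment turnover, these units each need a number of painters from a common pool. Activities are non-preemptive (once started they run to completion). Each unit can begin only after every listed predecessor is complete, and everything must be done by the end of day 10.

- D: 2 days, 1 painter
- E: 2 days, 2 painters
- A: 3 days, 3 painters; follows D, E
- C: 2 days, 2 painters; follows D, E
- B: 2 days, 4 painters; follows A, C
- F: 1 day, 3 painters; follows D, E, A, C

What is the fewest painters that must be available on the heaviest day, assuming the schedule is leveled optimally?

4

Early-start (D@1, E@1, A@3, C@3, B@6, F@6) gives peak 7: d1:3  d2:3  d3:5  d4:5  d5:3  d6:7  d7:4  d8:0  d9:0  d10:0.
Shift C→6, B→8, F→10.
Schedule D@1, E@1, A@3, C@6, B@8, F@10: d1:3  d2:3  d3:3  d4:3  d5:3  d6:2  d7:2  d8:4  d9:4  d10:3 — peak 4.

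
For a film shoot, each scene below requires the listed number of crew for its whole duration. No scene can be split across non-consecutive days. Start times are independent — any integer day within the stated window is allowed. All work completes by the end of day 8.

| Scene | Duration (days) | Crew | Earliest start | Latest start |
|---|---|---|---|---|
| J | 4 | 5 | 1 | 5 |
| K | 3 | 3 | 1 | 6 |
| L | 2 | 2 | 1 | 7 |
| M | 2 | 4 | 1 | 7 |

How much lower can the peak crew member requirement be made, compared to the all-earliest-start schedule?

Early-start peak: d1:14  d2:14  d3:8  d4:5  d5:0  d6:0  d7:0  d8:0 ⇒ 14.
Leveled (J@1, K@5, L@1, M@5): d1:7  d2:7  d3:5  d4:5  d5:7  d6:7  d7:3  d8:0 ⇒ 7.
Reduction 14 − 7 = 7.

7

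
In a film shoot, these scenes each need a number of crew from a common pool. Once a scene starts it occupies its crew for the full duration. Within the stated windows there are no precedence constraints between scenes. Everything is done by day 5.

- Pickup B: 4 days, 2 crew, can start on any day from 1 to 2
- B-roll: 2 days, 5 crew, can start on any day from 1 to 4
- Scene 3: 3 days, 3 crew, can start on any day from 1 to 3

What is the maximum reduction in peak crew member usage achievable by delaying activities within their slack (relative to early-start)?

Early-start peak: d1:10  d2:10  d3:5  d4:2  d5:0 ⇒ 10.
Leveled (Pickup B@1, B-roll@1, Scene 3@3): d1:7  d2:7  d3:5  d4:5  d5:3 ⇒ 7.
Reduction 10 − 7 = 3.

3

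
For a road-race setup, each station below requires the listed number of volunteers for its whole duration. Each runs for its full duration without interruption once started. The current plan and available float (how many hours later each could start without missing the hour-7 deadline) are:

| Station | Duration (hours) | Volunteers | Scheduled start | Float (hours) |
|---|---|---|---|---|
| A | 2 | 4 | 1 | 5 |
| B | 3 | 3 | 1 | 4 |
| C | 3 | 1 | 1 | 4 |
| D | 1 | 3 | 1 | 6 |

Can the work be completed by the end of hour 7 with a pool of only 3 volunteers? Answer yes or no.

no

Total volunteer-hours = 23; over 7 hours the average is 23/7 > 3, so some hour must exceed 3.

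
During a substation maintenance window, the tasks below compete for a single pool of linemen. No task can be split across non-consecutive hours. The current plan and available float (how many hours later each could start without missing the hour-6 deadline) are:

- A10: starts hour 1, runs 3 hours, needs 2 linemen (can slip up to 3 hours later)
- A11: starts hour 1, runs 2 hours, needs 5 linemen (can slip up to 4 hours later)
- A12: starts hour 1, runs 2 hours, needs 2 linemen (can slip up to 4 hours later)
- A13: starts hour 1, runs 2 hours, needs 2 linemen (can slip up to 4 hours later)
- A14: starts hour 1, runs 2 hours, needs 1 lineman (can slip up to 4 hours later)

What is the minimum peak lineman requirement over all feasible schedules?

Early-start (A10@1, A11@1, A12@1, A13@1, A14@1) gives peak 12: h1:12  h2:12  h3:2  h4:0  h5:0  h6:0.
Shift A11→5, A13→3.
Schedule A10@1, A11@5, A12@1, A13@3, A14@1: h1:5  h2:5  h3:4  h4:2  h5:5  h6:5 — peak 5.
Total lineman-hours = 26 over 6 hours ⇒ peak ≥ ⌈26/6⌉ = 5, so 5 is optimal.

5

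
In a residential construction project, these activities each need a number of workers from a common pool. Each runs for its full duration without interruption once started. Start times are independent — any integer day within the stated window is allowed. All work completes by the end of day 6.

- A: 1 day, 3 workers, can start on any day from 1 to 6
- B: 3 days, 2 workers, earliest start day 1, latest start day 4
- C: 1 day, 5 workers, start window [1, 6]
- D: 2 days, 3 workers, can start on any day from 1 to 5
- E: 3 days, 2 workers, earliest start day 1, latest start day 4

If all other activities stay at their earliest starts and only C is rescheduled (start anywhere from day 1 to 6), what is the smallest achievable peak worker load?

C@1: d1:15  d2:7  d3:4  d4:0  d5:0  d6:0 → peak 15
C@2: d1:10  d2:12  d3:4  d4:0  d5:0  d6:0 → peak 12
C@3: d1:10  d2:7  d3:9  d4:0  d5:0  d6:0 → peak 10
C@4: d1:10  d2:7  d3:4  d4:5  d5:0  d6:0 → peak 10
C@5: d1:10  d2:7  d3:4  d4:0  d5:5  d6:0 → peak 10
C@6: d1:10  d2:7  d3:4  d4:0  d5:0  d6:5 → peak 10
Best is C@3, peak 10.

10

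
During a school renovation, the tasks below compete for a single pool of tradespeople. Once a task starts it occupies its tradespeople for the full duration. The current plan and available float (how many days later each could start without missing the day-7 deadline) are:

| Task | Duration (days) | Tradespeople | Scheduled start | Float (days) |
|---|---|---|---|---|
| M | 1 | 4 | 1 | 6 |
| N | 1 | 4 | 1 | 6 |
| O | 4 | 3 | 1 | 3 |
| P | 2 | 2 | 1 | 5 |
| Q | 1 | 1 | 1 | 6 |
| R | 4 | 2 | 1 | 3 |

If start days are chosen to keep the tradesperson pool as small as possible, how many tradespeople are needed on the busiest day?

6

Early-start (M@1, N@1, O@1, P@1, Q@1, R@1) gives peak 16: d1:16  d2:7  d3:5  d4:5  d5:0  d6:0  d7:0.
Shift N→2, O→3, Q→3, R→3.
Schedule M@1, N@2, O@3, P@1, Q@3, R@3: d1:6  d2:6  d3:6  d4:5  d5:5  d6:5  d7:0 — peak 6.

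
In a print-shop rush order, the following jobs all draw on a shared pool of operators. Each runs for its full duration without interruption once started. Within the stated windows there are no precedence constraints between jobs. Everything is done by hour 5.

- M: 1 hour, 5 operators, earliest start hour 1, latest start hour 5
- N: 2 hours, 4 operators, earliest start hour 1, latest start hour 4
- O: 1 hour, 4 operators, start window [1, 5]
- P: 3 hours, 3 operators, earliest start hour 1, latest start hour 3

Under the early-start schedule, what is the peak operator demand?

16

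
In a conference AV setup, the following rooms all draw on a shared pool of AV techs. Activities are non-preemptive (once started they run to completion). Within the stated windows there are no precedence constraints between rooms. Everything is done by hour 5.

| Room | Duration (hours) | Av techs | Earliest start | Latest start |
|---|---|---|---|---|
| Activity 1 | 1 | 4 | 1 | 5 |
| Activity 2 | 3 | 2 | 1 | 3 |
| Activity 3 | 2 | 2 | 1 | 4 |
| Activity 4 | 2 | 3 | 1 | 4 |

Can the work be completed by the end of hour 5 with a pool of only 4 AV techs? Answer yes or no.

The minimum achievable peak is 5; 4 < 5, so no feasible schedule stays within the cap.

no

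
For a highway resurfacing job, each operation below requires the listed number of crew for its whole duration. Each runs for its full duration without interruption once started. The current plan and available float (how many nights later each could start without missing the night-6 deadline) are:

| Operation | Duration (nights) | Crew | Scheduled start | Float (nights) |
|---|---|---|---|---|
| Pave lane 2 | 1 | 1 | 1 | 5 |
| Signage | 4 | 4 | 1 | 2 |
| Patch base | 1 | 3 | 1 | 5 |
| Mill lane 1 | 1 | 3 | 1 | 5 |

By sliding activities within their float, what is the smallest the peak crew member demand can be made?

Early-start (Pave lane 2@1, Signage@1, Patch base@1, Mill lane 1@1) gives peak 11: n1:11  n2:4  n3:4  n4:4  n5:0  n6:0.
Shift Signage→2, Mill lane 1→6.
Schedule Pave lane 2@1, Signage@2, Patch base@1, Mill lane 1@6: n1:4  n2:4  n3:4  n4:4  n5:4  n6:3 — peak 4.
Total crew member-nights = 23 over 6 nights ⇒ peak ≥ ⌈23/6⌉ = 4, so 4 is optimal.

4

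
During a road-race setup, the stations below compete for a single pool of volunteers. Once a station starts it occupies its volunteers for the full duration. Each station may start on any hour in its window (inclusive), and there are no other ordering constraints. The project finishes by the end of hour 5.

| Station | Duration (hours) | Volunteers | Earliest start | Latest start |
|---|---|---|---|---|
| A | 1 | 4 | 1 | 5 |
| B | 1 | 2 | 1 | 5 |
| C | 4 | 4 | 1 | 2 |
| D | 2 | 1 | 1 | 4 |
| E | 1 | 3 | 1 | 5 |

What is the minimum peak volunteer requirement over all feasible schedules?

7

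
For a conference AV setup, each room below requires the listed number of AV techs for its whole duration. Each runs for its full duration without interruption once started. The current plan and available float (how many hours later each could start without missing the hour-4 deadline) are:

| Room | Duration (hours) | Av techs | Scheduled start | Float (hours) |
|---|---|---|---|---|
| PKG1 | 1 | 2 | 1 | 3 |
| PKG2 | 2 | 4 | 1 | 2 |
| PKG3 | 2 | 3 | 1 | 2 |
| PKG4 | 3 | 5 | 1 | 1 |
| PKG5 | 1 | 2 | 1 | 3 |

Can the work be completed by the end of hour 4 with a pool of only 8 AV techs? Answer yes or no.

Total AV tech-hours = 33; over 4 hours the average is 33/4 > 8, so some hour must exceed 8.

no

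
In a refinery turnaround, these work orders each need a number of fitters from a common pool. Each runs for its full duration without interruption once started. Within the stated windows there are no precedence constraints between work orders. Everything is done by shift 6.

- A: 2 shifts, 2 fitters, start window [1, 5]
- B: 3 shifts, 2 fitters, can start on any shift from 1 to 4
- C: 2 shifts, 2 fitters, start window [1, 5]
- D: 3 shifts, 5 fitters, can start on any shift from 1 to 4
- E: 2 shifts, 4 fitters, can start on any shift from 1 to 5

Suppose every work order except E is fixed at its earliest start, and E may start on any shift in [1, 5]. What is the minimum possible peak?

E@1: s1:15  s2:15  s3:7  s4:0  s5:0  s6:0 → peak 15
E@2: s1:11  s2:15  s3:11  s4:0  s5:0  s6:0 → peak 15
E@3: s1:11  s2:11  s3:11  s4:4  s5:0  s6:0 → peak 11
E@4: s1:11  s2:11  s3:7  s4:4  s5:4  s6:0 → peak 11
E@5: s1:11  s2:11  s3:7  s4:0  s5:4  s6:4 → peak 11
Best is E@3, peak 11.

11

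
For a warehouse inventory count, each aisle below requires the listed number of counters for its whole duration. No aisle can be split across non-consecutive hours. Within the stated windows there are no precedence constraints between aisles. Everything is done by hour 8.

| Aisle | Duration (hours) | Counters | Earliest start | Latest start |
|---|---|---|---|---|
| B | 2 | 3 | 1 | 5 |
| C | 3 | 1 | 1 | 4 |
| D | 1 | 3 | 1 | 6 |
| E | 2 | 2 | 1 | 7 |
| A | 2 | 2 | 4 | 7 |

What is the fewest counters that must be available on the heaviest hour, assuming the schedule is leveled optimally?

3

Early-start (B@1, C@1, D@1, E@1, A@4) gives peak 9: h1:9  h2:6  h3:1  h4:2  h5:2  h6:0  h7:0  h8:0.
Shift C→3, D→6, E→3, A→7.
Schedule B@1, C@3, D@6, E@3, A@7: h1:3  h2:3  h3:3  h4:3  h5:1  h6:3  h7:2  h8:2 — peak 3.
Total counter-hours = 20 over 8 hours ⇒ peak ≥ ⌈20/8⌉ = 3, so 3 is optimal.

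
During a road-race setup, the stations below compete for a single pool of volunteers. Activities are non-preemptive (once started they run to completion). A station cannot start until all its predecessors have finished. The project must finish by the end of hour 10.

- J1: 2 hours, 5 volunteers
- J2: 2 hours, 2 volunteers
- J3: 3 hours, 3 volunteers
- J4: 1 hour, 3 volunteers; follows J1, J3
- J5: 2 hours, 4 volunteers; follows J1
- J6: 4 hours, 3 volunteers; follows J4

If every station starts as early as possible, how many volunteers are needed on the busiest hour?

10

Early-start schedule: J1@1, J2@1, J3@1, J4@4, J5@3, J6@5.
Load per hour: hour 1: 10, hour 2: 10, hour 3: 7, hour 4: 7, hour 5: 3, hour 6: 3, hour 7: 3, hour 8: 3, hour 9: 0, hour 10: 0.
Peak is 10.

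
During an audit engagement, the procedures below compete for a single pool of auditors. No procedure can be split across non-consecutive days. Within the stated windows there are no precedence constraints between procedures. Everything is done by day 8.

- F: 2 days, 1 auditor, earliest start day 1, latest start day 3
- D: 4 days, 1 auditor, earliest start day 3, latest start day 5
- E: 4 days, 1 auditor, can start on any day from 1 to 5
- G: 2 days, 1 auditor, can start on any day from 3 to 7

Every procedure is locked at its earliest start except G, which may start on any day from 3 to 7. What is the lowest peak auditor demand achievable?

G@3: d1:2  d2:2  d3:3  d4:3  d5:1  d6:1  d7:0  d8:0 → peak 3
G@4: d1:2  d2:2  d3:2  d4:3  d5:2  d6:1  d7:0  d8:0 → peak 3
G@5: d1:2  d2:2  d3:2  d4:2  d5:2  d6:2  d7:0  d8:0 → peak 2
G@6: d1:2  d2:2  d3:2  d4:2  d5:1  d6:2  d7:1  d8:0 → peak 2
G@7: d1:2  d2:2  d3:2  d4:2  d5:1  d6:1  d7:1  d8:1 → peak 2
Best is G@5, peak 2.

2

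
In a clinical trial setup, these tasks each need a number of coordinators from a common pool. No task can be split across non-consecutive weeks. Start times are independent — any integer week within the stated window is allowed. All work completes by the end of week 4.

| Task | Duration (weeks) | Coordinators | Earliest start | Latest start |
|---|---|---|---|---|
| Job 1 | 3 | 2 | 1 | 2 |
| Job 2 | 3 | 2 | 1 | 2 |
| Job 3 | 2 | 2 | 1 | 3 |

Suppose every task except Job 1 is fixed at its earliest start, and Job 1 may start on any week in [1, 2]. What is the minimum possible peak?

6

Job 1@1: w1:6  w2:6  w3:4  w4:0 → peak 6
Job 1@2: w1:4  w2:6  w3:4  w4:2 → peak 6
Best is Job 1@1, peak 6.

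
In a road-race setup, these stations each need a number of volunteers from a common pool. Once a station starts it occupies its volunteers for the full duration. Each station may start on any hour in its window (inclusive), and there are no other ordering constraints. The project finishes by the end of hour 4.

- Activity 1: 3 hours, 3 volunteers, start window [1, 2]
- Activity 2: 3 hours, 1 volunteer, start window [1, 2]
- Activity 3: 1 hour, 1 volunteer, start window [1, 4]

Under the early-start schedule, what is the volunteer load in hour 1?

At early start, hour 1 has: Activity 1, Activity 2, Activity 3.
Demand: 3 + 1 + 1 = 5.

5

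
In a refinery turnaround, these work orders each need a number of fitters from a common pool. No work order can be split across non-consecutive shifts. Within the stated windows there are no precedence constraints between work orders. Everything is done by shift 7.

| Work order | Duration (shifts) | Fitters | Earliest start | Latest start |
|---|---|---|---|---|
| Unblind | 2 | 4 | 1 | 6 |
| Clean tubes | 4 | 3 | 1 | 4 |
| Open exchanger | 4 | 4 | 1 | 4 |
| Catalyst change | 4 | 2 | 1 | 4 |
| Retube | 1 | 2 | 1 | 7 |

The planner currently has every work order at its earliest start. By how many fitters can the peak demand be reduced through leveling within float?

Early-start peak: s1:15  s2:13  s3:9  s4:9  s5:0  s6:0  s7:0 ⇒ 15.
Leveled (Unblind@1, Clean tubes@1, Open exchanger@3, Catalyst change@1, Retube@5): s1:9  s2:9  s3:9  s4:9  s5:6  s6:4  s7:0 ⇒ 9.
Reduction 15 − 9 = 6.

6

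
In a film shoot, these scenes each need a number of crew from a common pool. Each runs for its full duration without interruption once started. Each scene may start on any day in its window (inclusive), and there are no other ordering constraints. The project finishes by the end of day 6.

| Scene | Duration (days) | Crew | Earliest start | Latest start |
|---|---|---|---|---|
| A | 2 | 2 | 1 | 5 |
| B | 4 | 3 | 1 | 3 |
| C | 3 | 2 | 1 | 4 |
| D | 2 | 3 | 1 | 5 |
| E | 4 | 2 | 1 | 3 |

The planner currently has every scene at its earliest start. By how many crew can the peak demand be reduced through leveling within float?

Early-start peak: d1:12  d2:12  d3:7  d4:5  d5:0  d6:0 ⇒ 12.
Leveled (A@1, B@1, C@1, D@5, E@3): d1:7  d2:7  d3:7  d4:5  d5:5  d6:5 ⇒ 7.
Reduction 12 − 7 = 5.

5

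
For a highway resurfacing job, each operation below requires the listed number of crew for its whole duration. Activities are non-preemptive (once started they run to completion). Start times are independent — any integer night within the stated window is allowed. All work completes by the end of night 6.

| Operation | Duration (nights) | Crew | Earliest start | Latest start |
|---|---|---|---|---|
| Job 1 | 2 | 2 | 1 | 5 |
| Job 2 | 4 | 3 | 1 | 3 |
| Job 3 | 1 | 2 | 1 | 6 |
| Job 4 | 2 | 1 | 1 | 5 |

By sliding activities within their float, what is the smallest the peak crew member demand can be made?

4

Early-start (Job 1@1, Job 2@1, Job 3@1, Job 4@1) gives peak 8: n1:8  n2:6  n3:3  n4:3  n5:0  n6:0.
Shift Job 2→3, Job 4→2.
Schedule Job 1@1, Job 2@3, Job 3@1, Job 4@2: n1:4  n2:3  n3:4  n4:3  n5:3  n6:3 — peak 4.
Total crew member-nights = 20 over 6 nights ⇒ peak ≥ ⌈20/6⌉ = 4, so 4 is optimal.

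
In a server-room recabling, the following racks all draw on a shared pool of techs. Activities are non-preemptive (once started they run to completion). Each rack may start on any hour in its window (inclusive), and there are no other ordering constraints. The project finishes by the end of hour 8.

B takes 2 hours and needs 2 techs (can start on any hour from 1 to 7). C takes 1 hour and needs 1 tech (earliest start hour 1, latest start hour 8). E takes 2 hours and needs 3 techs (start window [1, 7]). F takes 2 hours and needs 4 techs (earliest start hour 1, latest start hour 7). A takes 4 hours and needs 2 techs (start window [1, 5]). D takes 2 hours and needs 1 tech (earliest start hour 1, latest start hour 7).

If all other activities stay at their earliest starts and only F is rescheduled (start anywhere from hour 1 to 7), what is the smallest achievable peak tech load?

9

F@1: h1:13  h2:12  h3:2  h4:2  h5:0  h6:0  h7:0  h8:0 → peak 13
F@2: h1:9  h2:12  h3:6  h4:2  h5:0  h6:0  h7:0  h8:0 → peak 12
F@3: h1:9  h2:8  h3:6  h4:6  h5:0  h6:0  h7:0  h8:0 → peak 9
F@4: h1:9  h2:8  h3:2  h4:6  h5:4  h6:0  h7:0  h8:0 → peak 9
F@5: h1:9  h2:8  h3:2  h4:2  h5:4  h6:4  h7:0  h8:0 → peak 9
F@6: h1:9  h2:8  h3:2  h4:2  h5:0  h6:4  h7:4  h8:0 → peak 9
F@7: h1:9  h2:8  h3:2  h4:2  h5:0  h6:0  h7:4  h8:4 → peak 9
Best is F@3, peak 9.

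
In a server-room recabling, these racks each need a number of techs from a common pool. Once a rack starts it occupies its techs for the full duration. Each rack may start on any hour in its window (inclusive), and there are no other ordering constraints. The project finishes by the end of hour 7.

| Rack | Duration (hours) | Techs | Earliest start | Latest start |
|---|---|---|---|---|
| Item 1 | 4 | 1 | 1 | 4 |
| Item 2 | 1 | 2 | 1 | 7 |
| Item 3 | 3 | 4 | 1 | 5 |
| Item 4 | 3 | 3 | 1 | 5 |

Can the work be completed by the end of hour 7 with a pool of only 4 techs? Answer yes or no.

Schedule Item 1@1, Item 2@1, Item 3@5, Item 4@2: h1:3  h2:4  h3:4  h4:4  h5:4  h6:4  h7:4 — peak 4 ≤ 4.

yes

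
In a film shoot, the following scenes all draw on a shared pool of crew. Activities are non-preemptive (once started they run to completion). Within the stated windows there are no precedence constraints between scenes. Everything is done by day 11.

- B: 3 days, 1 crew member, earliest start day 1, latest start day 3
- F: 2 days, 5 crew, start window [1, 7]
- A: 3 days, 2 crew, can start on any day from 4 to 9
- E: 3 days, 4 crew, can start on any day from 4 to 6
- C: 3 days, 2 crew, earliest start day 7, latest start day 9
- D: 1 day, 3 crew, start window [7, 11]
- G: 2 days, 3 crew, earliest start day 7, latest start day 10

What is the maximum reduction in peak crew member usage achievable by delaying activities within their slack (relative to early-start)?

3

Early-start peak: d1:6  d2:6  d3:1  d4:6  d5:6  d6:6  d7:8  d8:5  d9:2  d10:0  d11:0 ⇒ 8.
Leveled (B@3, F@1, A@7, E@4, C@8, D@7, G@10): d1:5  d2:5  d3:1  d4:5  d5:5  d6:4  d7:5  d8:4  d9:4  d10:5  d11:3 ⇒ 5.
Reduction 8 − 5 = 3.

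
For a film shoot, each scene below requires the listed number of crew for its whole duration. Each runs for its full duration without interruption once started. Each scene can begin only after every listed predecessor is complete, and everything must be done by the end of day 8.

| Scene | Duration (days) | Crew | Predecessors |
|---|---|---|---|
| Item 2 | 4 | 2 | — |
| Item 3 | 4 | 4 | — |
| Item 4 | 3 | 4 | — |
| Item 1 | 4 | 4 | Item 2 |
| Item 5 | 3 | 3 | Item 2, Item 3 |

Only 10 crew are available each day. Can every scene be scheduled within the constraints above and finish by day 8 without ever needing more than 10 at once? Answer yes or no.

yes

Schedule Item 2@1, Item 3@1, Item 4@1, Item 1@5, Item 5@5: d1:10  d2:10  d3:10  d4:6  d5:7  d6:7  d7:7  d8:4 — peak 10 ≤ 10.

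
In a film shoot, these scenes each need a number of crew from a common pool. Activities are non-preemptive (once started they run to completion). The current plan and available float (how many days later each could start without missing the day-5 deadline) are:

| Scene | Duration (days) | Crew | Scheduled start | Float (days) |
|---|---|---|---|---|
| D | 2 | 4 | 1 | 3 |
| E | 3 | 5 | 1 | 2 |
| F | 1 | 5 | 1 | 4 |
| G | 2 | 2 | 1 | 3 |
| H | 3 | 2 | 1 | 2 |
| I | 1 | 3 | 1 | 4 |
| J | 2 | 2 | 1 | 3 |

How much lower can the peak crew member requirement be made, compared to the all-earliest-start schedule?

14

Early-start peak: d1:23  d2:15  d3:7  d4:0  d5:0 ⇒ 23.
Leveled (D@1, E@1, F@5, G@3, H@3, I@4, J@4): d1:9  d2:9  d3:9  d4:9  d5:9 ⇒ 9.
Reduction 23 − 9 = 14.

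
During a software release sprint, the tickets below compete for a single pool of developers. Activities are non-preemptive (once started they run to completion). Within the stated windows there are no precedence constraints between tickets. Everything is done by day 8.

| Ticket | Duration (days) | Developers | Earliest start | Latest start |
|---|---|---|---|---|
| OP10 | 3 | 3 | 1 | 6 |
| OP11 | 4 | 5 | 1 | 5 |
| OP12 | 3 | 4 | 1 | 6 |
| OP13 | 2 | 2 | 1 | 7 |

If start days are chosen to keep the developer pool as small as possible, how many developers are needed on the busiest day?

Early-start (OP10@1, OP11@1, OP12@1, OP13@1) gives peak 14: d1:14  d2:14  d3:12  d4:5  d5:0  d6:0  d7:0  d8:0.
Shift OP11→4, OP13→4.
Schedule OP10@1, OP11@4, OP12@1, OP13@4: d1:7  d2:7  d3:7  d4:7  d5:7  d6:5  d7:5  d8:0 — peak 7.

7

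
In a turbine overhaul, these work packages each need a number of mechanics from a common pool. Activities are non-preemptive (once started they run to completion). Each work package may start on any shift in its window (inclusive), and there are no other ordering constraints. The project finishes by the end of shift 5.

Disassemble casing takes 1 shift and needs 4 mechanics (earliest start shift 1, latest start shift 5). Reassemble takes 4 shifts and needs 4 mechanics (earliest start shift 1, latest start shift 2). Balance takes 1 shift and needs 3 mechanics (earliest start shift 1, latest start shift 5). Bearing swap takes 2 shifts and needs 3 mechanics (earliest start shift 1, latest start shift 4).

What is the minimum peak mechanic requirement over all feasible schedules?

Early-start (Disassemble casing@1, Reassemble@1, Balance@1, Bearing swap@1) gives peak 14: s1:14  s2:7  s3:4  s4:4  s5:0.
Shift Reassemble→2, Bearing swap→2.
Schedule Disassemble casing@1, Reassemble@2, Balance@1, Bearing swap@2: s1:7  s2:7  s3:7  s4:4  s5:4 — peak 7.

7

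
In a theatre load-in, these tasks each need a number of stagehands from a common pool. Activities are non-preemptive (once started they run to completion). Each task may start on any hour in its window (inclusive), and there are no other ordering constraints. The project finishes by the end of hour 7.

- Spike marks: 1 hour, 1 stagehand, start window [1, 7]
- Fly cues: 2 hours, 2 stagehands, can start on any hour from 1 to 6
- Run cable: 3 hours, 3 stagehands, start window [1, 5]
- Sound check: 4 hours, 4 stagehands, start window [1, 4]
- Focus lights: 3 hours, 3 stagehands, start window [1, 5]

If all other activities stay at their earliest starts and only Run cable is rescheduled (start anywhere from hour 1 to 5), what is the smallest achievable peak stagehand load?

Run cable@1: h1:13  h2:12  h3:10  h4:4  h5:0  h6:0  h7:0 → peak 13
Run cable@2: h1:10  h2:12  h3:10  h4:7  h5:0  h6:0  h7:0 → peak 12
Run cable@3: h1:10  h2:9  h3:10  h4:7  h5:3  h6:0  h7:0 → peak 10
Run cable@4: h1:10  h2:9  h3:7  h4:7  h5:3  h6:3  h7:0 → peak 10
Run cable@5: h1:10  h2:9  h3:7  h4:4  h5:3  h6:3  h7:3 → peak 10
Best is Run cable@3, peak 10.

10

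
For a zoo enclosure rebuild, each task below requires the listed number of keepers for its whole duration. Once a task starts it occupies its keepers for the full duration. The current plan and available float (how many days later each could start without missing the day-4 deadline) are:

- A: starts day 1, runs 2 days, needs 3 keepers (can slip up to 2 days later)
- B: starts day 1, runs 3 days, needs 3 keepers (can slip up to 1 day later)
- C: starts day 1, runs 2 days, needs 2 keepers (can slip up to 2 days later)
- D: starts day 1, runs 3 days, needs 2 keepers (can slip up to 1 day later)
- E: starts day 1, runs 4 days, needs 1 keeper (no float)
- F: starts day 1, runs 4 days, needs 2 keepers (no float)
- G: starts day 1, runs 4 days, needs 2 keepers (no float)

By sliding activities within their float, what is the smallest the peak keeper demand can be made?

13

Early-start (A@1, B@1, C@1, D@1, E@1, F@1, G@1) gives peak 15: d1:15  d2:15  d3:10  d4:5.
Shift C→3.
Schedule A@1, B@1, C@3, D@1, E@1, F@1, G@1: d1:13  d2:13  d3:12  d4:7 — peak 13.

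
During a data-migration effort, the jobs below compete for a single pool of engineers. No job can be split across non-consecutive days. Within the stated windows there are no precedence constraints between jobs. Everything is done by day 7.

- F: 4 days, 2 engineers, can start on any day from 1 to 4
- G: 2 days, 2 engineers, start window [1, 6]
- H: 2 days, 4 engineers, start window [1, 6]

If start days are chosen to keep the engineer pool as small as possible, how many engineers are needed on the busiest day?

Early-start (F@1, G@1, H@1) gives peak 8: d1:8  d2:8  d3:2  d4:2  d5:0  d6:0  d7:0.
Shift H→5.
Schedule F@1, G@1, H@5: d1:4  d2:4  d3:2  d4:2  d5:4  d6:4  d7:0 — peak 4.

4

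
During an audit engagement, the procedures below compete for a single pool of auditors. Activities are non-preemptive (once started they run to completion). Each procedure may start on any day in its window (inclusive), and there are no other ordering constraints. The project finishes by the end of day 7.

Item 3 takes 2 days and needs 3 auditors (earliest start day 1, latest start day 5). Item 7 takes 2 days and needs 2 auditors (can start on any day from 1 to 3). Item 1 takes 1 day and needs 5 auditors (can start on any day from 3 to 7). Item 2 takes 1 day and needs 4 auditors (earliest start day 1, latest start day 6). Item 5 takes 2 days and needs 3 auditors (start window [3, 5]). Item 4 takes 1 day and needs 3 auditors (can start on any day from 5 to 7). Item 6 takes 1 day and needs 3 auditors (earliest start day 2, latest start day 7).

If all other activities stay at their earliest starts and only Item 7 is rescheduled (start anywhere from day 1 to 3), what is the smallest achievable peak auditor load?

9

Item 7@1: d1:9  d2:8  d3:8  d4:3  d5:3  d6:0  d7:0 → peak 9
Item 7@2: d1:7  d2:8  d3:10  d4:3  d5:3  d6:0  d7:0 → peak 10
Item 7@3: d1:7  d2:6  d3:10  d4:5  d5:3  d6:0  d7:0 → peak 10
Best is Item 7@1, peak 9.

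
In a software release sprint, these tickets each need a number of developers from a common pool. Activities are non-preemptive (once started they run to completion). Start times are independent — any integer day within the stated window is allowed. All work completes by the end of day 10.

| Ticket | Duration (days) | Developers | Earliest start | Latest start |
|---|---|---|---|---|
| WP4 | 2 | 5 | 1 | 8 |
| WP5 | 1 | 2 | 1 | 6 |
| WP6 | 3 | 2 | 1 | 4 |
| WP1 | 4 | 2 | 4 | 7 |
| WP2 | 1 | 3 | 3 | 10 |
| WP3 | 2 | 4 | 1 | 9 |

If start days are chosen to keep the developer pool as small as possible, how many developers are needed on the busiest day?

Early-start (WP4@1, WP5@1, WP6@1, WP1@4, WP2@3, WP3@1) gives peak 13: d1:13  d2:11  d3:5  d4:2  d5:2  d6:2  d7:2  d8:0  d9:0  d10:0.
Shift WP5→3, WP6→3, WP2→6, WP3→8.
Schedule WP4@1, WP5@3, WP6@3, WP1@4, WP2@6, WP3@8: d1:5  d2:5  d3:4  d4:4  d5:4  d6:5  d7:2  d8:4  d9:4  d10:0 — peak 5.

5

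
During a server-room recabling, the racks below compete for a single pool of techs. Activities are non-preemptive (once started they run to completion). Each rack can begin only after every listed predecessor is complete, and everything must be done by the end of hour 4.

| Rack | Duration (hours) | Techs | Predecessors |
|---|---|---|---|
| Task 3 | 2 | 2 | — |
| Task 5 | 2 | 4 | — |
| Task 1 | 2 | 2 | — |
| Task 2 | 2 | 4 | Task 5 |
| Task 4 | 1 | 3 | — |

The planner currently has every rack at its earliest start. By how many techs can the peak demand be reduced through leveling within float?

Early-start peak: h1:11  h2:8  h3:4  h4:4 ⇒ 11.
Leveled (Task 3@1, Task 5@1, Task 1@1, Task 2@3, Task 4@3): h1:8  h2:8  h3:7  h4:4 ⇒ 8.
Reduction 11 − 8 = 3.

3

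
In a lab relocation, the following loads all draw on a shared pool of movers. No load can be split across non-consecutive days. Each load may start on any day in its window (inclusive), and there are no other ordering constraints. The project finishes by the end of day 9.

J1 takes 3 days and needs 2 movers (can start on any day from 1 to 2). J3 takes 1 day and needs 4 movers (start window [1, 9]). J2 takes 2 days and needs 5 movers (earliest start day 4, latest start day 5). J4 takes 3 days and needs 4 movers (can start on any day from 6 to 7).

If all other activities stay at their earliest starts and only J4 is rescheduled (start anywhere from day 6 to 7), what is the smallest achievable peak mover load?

6

J4@6: d1:6  d2:2  d3:2  d4:5  d5:5  d6:4  d7:4  d8:4  d9:0 → peak 6
J4@7: d1:6  d2:2  d3:2  d4:5  d5:5  d6:0  d7:4  d8:4  d9:4 → peak 6
Best is J4@6, peak 6.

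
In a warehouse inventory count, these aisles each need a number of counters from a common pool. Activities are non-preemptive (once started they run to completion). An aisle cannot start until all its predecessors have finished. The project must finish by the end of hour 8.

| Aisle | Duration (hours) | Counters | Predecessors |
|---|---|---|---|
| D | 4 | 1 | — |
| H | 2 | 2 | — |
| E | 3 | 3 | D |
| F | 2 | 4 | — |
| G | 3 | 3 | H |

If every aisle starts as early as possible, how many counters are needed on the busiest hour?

Early-start schedule: D@1, H@1, E@5, F@1, G@3.
Load per hour: hour 1: 7, hour 2: 7, hour 3: 4, hour 4: 4, hour 5: 6, hour 6: 3, hour 7: 3, hour 8: 0.
Peak is 7.

7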